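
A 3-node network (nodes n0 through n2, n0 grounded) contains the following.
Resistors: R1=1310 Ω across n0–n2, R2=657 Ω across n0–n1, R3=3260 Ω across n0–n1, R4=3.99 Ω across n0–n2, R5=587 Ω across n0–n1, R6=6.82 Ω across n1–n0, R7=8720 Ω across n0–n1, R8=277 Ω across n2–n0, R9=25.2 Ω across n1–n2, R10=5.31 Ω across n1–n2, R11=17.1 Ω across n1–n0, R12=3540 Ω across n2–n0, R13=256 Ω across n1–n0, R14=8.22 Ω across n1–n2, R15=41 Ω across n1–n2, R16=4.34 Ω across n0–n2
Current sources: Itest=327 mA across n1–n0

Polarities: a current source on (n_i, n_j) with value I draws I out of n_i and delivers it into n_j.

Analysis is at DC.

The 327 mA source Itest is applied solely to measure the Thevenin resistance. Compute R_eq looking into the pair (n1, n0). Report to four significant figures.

Element admittances at DC:
  Y(R1) = 0.0007634 S between n0,n2
  Y(R2) = 0.001522 S between n0,n1
  Y(R3) = 0.0003067 S between n0,n1
  Y(R4) = 0.2506 S between n0,n2
  Y(R5) = 0.001704 S between n0,n1
  Y(R6) = 0.1466 S between n1,n0
  Y(R7) = 0.0001147 S between n0,n1
  Y(R8) = 0.003610 S between n2,n0
  Y(R9) = 0.03968 S between n1,n2
  Y(R10) = 0.1883 S between n1,n2
  Y(R11) = 0.05848 S between n1,n0
  Y(R12) = 0.0002825 S between n2,n0
  Y(R13) = 0.003906 S between n1,n0
  Y(R14) = 0.1217 S between n1,n2
  Y(R15) = 0.02439 S between n1,n2
  Y(R16) = 0.2304 S between n0,n2
  Itest: injects 0.327 A into n0 (from n1)
Assemble and solve the 2×2 MNA system:
  V(n1)=-0.7713  V(n2)=-0.3356

R_eq = 2.359 Ω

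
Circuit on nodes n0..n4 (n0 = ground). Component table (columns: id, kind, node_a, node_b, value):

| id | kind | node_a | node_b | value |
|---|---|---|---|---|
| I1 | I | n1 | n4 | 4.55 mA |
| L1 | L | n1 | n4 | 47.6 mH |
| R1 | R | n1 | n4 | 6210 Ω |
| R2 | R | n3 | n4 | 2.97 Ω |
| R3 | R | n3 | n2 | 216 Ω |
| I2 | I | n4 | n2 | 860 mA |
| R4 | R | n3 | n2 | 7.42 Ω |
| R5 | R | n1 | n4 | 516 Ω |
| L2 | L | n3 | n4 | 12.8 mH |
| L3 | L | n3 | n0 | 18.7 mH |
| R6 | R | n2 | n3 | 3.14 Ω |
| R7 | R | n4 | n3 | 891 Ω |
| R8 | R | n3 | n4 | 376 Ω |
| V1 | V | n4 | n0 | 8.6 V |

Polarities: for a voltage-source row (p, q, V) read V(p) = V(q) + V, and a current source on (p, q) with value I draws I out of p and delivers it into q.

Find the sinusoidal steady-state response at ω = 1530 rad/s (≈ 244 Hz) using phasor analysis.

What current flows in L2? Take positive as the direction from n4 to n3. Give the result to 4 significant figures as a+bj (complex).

-0.07300+0.1105j A

Apply KCL at each of the 4 non-ground nodes and solve the resulting linear system.
Node n1: branches {I1, L1, R1, R5} → V_1 = 8.551-0.3238j
Node n2: branches {R3, I2, R4, R6} → V_2 = 12.64+1.430j
Node n3: branches {R2, R3, R4, L2, L3, R6, R7, R8} → V_3 = 10.76+1.430j
Node n4: branches {I1, L1, R1, R2, I2, R5, L2, R7, R8, V1} → V_4 = 8.600+0.000j
Source currents: i(V1)=-0.04997+0.3762j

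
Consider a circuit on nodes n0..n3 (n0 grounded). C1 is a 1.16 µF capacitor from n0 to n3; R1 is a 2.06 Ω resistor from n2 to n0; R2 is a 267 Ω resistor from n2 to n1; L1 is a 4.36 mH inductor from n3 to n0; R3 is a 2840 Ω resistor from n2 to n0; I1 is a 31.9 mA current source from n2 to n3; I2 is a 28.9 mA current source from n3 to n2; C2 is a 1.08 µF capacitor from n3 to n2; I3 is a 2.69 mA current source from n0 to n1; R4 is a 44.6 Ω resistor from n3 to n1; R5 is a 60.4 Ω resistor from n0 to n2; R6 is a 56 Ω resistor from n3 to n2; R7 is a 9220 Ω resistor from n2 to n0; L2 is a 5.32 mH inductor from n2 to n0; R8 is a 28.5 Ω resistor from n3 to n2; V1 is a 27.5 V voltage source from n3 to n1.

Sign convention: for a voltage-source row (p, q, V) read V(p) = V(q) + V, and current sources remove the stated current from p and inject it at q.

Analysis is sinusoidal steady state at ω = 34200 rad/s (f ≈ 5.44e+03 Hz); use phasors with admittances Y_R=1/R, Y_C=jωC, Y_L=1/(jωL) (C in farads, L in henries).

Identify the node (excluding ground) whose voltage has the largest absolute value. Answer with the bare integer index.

1

Element admittances at ω=34200 rad/s:
  Y(C1) = 0.000+0.03967j S between n0,n3
  Y(R1) = 0.4854+0.000j S between n2,n0
  Y(R2) = 0.003745+0.000j S between n2,n1
  Y(L1) = 0.000-0.006706j S between n3,n0
  Y(R3) = 0.0003521+0.000j S between n2,n0
  I1: injects 0.0319 A into n3 (from n2)
  I2: injects 0.0289 A into n2 (from n3)
  Y(C2) = 0.000+0.03694j S between n3,n2
  I3: injects 0.00269 A into n1 (from n0)
  Y(R4) = 0.02242+0.000j S between n3,n1
  Y(R5) = 0.01656+0.000j S between n0,n2
  Y(R6) = 0.01786+0.000j S between n3,n2
  Y(R7) = 0.0001085+0.000j S between n2,n0
  Y(L2) = 0.000-0.005496j S between n2,n0
  Y(R8) = 0.03509+0.000j S between n3,n2
  V1: constraint V(n3)−V(n1) = 27.5
Assemble and solve the 4×4 MNA system:
  V(n1)=-26.79-0.9585j  V(n2)=-0.05702-0.04714j  V(n3)=0.7090-0.9585j
  i(V1)=-0.7194-0.003413j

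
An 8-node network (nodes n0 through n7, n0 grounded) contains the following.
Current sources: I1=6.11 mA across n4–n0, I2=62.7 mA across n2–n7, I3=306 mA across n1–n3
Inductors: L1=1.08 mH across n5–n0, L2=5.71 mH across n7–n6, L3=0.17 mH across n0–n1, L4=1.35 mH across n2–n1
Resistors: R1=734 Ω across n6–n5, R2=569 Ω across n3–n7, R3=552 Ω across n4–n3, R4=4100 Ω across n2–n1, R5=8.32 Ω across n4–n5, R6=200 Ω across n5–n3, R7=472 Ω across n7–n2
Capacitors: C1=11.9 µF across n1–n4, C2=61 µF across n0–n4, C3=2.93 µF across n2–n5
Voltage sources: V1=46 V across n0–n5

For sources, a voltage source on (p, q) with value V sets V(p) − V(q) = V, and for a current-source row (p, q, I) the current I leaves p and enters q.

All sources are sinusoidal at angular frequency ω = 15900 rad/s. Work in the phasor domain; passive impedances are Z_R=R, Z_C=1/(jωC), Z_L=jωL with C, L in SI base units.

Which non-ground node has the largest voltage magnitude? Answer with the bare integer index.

Element admittances at ω=15900 rad/s:
  I1: injects 0.00611 A into n0 (from n4)
  Y(L1) = 0.000-0.05823j S between n5,n0
  Y(L2) = 0.000-0.01101j S between n7,n6
  Y(R1) = 0.001362+0.000j S between n6,n5
  Y(R2) = 0.001757+0.000j S between n3,n7
  Y(L3) = 0.000-0.3700j S between n0,n1
  I2: injects 0.0627 A into n7 (from n2)
  Y(C1) = 0.000+0.1892j S between n1,n4
  Y(R3) = 0.001812+0.000j S between n4,n3
  Y(R4) = 0.0002439+0.000j S between n2,n1
  Y(R5) = 0.1202+0.000j S between n4,n5
  Y(R6) = 0.005000+0.000j S between n5,n3
  Y(C2) = 0.000+0.9699j S between n0,n4
  I3: injects 0.306 A into n3 (from n1)
  Y(R7) = 0.002119+0.000j S between n7,n2
  Y(C3) = 0.000+0.04659j S between n2,n5
  Y(L4) = 0.000-0.04659j S between n2,n1
  V1: constraint V(n0)−V(n5) = 46
Assemble and solve the 8×8 MNA system:
  V(n1)=-45.76-6.425j  V(n2)=-254.9-11.78j  V(n3)=-14.95-0.8238j  V(n4)=-7.779+2.931j  V(n5)=-46.00+0.000j  V(n6)=-108.0+0.6367j  V(n7)=-108.1-7.038j
  i(V1)=-5.214+12.06j

2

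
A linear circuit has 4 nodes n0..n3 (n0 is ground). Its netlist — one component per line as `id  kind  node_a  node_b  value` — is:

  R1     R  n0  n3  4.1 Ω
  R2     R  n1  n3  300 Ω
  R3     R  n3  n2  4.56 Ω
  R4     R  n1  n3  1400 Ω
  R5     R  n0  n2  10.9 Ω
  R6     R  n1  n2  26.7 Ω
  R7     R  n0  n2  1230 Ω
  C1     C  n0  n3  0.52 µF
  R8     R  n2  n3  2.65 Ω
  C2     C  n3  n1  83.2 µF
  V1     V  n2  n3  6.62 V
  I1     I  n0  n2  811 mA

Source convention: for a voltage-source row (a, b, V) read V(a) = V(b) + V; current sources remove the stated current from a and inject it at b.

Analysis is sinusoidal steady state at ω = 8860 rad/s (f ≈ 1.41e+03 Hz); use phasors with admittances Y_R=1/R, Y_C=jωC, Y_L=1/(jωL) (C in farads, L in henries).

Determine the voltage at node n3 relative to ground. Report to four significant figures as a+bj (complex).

MNA unknowns: 3 node voltages V₁..V_3 plus 1 source current (V1)
R1: Y=0.2439+0.000j on G[0,3]
R2: Y=0.003333+0.000j on G[1,3]
R3: Y=0.2193+0.000j on G[3,2]
R4: Y=0.0007143+0.000j on G[1,3]
R5: Y=0.09174+0.000j on G[0,2]
R6: Y=0.03745+0.000j on G[1,2]
R7: Y=0.0008130+0.000j on G[0,2]
C1: Y=0.000+0.004607j on G[0,3]
R8: Y=0.3774+0.000j on G[2,3]
C2: Y=0.000+0.7372j on G[3,1]
V1: row V2−V3=6.62, i_V1 at 2,3
I1: z[0]−=0.811, z[2]+=0.811
solve → V1=0.6081-0.3434j, V2=7.209-0.008068j, V3=0.5892-0.008068j
aux → i_V1=-4.053-0.01181j

0.5892-0.008068j V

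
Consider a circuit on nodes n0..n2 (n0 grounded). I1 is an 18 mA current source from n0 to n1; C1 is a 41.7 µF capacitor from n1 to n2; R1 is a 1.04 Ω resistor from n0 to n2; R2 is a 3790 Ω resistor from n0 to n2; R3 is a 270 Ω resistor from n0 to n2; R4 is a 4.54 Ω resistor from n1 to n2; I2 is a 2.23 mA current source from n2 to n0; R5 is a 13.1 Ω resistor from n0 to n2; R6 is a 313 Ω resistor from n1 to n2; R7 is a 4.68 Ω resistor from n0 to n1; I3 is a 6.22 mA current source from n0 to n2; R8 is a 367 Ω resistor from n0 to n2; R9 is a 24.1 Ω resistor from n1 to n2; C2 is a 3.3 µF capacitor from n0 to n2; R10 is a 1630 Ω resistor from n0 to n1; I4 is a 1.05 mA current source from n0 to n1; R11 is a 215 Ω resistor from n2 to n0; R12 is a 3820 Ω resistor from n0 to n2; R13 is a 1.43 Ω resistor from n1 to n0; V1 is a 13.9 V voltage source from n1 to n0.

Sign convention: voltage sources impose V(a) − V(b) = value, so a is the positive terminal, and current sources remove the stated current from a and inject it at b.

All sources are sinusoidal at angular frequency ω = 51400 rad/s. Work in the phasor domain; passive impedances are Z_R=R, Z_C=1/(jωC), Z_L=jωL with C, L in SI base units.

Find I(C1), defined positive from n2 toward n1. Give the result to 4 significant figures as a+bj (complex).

Apply KCL at each of the 2 non-ground nodes and solve the resulting linear system.
Node n1: branches {I1, C1, R4, R6, R7, R9, R10, I4, R13, V1} → V_1 = 13.90+0.000j
Node n2: branches {C1, R1, R2, R3, R4, I2, R5, R6, I3, R8, R9, C2, R11, R12} → V_2 = 10.42+4.328j
Source currents: i(V1)=-22.88-6.310j

-9.277-7.457j A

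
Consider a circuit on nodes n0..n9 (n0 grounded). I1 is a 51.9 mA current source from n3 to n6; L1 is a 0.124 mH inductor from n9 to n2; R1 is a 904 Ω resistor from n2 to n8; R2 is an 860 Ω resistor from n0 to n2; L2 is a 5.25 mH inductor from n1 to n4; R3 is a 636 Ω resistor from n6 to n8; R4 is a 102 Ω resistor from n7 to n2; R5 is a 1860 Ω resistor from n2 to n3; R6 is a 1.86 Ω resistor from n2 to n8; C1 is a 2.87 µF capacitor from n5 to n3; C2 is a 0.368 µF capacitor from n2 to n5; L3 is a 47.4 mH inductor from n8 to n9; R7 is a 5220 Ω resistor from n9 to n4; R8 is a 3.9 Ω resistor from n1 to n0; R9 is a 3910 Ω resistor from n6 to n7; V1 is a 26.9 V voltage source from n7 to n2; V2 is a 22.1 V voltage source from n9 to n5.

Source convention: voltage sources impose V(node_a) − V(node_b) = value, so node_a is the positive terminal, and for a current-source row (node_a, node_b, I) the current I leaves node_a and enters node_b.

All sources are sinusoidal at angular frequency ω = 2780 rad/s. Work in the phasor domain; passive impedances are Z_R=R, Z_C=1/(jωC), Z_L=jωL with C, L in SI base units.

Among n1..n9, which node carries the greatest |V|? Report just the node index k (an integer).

6

Apply KCL at each of the 9 non-ground nodes and solve the resulting linear system.
Node n1: branches {L2, R8} → V_1 = -4.260e-06-8.770e-06j
Node n2: branches {L1, R1, R2, R4, R5, R6, C2, V1} → V_2 = 0.0009393+0.001934j
Node n3: branches {I1, R5, C1} → V_3 = -22.44+4.981j
Node n4: branches {L2, R7} → V_4 = 2.856e-05-2.471e-05j
Node n5: branches {C1, C2, V2} → V_5 = -22.11-0.01176j
Node n6: branches {I1, R3, R9} → V_6 = 32.24+0.003147j
Node n7: branches {R4, R9, V1} → V_7 = 26.90+0.001934j
Node n8: branches {R1, R3, R6, L3} → V_8 = 0.09453+0.003345j
Node n9: branches {L1, L3, R7, V2} → V_9 = -0.005673-0.01176j
Source currents: i(V1)=-0.2624+3.104e-07j, i(V2)=0.03985-0.01994j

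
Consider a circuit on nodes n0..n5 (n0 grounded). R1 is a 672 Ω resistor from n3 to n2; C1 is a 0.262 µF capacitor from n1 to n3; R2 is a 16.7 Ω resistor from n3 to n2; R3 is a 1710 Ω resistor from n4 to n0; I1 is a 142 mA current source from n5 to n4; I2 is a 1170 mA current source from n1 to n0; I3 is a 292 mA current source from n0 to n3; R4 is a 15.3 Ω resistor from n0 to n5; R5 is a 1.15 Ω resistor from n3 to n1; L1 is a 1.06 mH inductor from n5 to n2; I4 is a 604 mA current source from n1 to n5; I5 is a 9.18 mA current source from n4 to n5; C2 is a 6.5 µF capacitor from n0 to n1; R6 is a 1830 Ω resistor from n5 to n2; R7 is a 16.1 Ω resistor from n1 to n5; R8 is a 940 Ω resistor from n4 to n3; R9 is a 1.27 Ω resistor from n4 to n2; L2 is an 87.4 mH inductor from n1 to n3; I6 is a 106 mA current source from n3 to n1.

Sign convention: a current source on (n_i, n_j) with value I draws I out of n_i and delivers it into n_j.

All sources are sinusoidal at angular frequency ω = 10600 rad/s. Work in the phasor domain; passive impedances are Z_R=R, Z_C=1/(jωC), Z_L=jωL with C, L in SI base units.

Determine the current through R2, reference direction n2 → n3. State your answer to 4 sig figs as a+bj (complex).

0.2053-0.2718j A

MNA unknowns: 5 node voltages V₁..V_5
R1: Y=0.001488+0.000j on G[3,2]
C1: Y=0.000+0.002777j on G[1,3]
R2: Y=0.05988+0.000j on G[3,2]
R3: Y=0.0005848+0.000j on G[4,0]
I1: z[5]−=0.142, z[4]+=0.142
I2: z[1]−=1.17, z[0]+=1.17
I3: z[0]−=0.292, z[3]+=0.292
R4: Y=0.06536+0.000j on G[0,5]
R5: Y=0.8696+0.000j on G[3,1]
L1: Y=0.000-0.08900j on G[5,2]
I4: z[1]−=0.604, z[5]+=0.604
I5: z[4]−=0.00918, z[5]+=0.00918
C2: Y=0.000+0.06890j on G[0,1]
R6: Y=0.0005464+0.000j on G[5,2]
R7: Y=0.06211+0.000j on G[1,5]
R8: Y=0.001064+0.000j on G[4,3]
R9: Y=0.7874+0.000j on G[4,2]
L2: Y=0.000-0.001079j on G[1,3]
I6: z[3]−=0.106, z[1]+=0.106
solve → V1=-7.714+12.06j, V2=-3.827+7.197j, V3=-7.255+11.74j, V4=-3.660+7.198j, V5=-0.6843+8.068j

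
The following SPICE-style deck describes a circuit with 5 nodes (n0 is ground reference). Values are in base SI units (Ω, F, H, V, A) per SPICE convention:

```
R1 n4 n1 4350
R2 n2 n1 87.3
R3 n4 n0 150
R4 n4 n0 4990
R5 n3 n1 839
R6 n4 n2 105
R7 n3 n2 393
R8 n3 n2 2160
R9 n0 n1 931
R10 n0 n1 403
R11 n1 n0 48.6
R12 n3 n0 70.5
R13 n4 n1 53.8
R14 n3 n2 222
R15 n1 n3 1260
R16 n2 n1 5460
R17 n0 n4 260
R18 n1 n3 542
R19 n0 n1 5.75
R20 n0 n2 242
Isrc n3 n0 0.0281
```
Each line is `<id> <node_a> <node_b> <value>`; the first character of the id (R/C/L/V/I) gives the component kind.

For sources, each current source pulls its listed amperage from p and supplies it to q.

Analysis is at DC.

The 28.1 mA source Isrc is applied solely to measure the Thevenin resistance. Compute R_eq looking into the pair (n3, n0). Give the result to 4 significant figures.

R_eq = 42.75 Ω

Apply KCL at each of the 4 non-ground nodes and solve the resulting linear system.
Node n1: branches {R1, R2, R5, R9, R10, R11, R13, R15, R16, R18, R19} → V_1 = -0.04382
Node n2: branches {R2, R6, R7, R8, R14, R16, R20} → V_2 = -0.3194
Node n3: branches {R5, R7, R8, R12, R14, R15, R18, Isrc} → V_3 = -1.201
Node n4: branches {R1, R3, R4, R6, R13, R17} → V_4 = -0.09900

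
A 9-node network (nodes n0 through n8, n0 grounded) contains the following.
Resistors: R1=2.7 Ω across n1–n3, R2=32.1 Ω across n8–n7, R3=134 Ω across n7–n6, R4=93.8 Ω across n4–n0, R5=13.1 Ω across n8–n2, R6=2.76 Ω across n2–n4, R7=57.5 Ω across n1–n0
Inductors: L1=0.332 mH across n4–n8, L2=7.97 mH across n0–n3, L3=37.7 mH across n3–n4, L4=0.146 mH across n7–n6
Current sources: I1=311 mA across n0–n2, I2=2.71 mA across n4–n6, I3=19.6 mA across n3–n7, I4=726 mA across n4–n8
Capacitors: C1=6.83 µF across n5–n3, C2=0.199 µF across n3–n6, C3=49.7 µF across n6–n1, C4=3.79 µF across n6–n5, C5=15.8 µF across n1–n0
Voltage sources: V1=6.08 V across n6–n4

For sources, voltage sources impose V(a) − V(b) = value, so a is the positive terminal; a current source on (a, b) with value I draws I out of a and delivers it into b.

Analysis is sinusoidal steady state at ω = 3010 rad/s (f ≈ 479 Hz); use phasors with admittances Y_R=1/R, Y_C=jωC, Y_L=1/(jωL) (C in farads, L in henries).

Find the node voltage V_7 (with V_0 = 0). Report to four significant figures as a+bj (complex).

MNA unknowns: 8 node voltages V₁..V_8 plus 1 source current (V1)
R1: Y=0.3704+0.000j on G[1,3]
L1: Y=0.000-1.001j on G[4,8]
L2: Y=0.000-0.04168j on G[0,3]
R2: Y=0.03115+0.000j on G[8,7]
I1: z[0]−=0.311, z[2]+=0.311
L3: Y=0.000-0.008812j on G[3,4]
R3: Y=0.007463+0.000j on G[7,6]
C1: Y=0.000+0.02056j on G[5,3]
C2: Y=0.000+0.0005990j on G[3,6]
C3: Y=0.000+0.1496j on G[6,1]
I2: z[4]−=0.00271, z[6]+=0.00271
I3: z[3]−=0.0196, z[7]+=0.0196
R4: Y=0.01066+0.000j on G[4,0]
I4: z[4]−=0.726, z[8]+=0.726
L4: Y=0.000-2.276j on G[7,6]
C4: Y=0.000+0.01141j on G[6,5]
C5: Y=0.000+0.04756j on G[1,0]
R5: Y=0.07634+0.000j on G[8,2]
R6: Y=0.3623+0.000j on G[2,4]
R7: Y=0.01739+0.000j on G[1,0]
V1: row V6−V4=6.08, i_V1 at 6,4
solve → V1=11.04-1.642j, V2=5.576-3.359j, V3=11.01-0.2586j, V4=4.851-3.526j, V5=10.98-1.425j, V6=10.93-3.526j, V7=10.92-3.599j, V8=4.943-2.566j
aux → i_V1=-0.4714+0.04884j

10.92-3.599j V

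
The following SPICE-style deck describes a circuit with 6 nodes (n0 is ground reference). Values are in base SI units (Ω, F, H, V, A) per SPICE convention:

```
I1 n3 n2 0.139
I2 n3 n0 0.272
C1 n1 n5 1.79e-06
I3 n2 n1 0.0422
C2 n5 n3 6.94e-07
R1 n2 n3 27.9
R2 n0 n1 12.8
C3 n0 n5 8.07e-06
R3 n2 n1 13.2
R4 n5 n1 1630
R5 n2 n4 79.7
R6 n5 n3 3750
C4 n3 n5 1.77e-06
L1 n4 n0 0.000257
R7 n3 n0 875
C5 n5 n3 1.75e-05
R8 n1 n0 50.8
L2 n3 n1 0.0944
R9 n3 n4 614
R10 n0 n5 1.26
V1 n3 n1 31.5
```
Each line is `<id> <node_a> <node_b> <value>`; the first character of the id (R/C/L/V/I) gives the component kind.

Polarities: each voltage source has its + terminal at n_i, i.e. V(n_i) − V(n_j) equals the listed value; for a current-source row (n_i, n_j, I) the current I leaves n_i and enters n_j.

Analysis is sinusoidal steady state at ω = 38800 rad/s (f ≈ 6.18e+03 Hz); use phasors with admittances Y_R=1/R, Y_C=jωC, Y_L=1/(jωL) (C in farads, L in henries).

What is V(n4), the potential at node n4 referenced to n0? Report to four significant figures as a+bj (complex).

0.2435-1.592j V

Element admittances at ω=38800 rad/s:
  I1: injects 0.139 A into n2 (from n3)
  I2: injects 0.272 A into n0 (from n3)
  Y(C1) = 0.000+0.06945j S between n1,n5
  I3: injects 0.0422 A into n1 (from n2)
  Y(C2) = 0.000+0.02693j S between n5,n3
  Y(R1) = 0.03584+0.000j S between n2,n3
  Y(R2) = 0.07812+0.000j S between n0,n1
  Y(C3) = 0.000+0.3131j S between n0,n5
  Y(R3) = 0.07576+0.000j S between n2,n1
  Y(R4) = 0.0006135+0.000j S between n5,n1
  Y(R5) = 0.01255+0.000j S between n2,n4
  Y(R6) = 0.0002667+0.000j S between n5,n3
  Y(C4) = 0.000+0.06868j S between n3,n5
  Y(L1) = 0.000-0.1003j S between n4,n0
  Y(R7) = 0.001143+0.000j S between n3,n0
  Y(C5) = 0.000+0.6790j S between n5,n3
  Y(R8) = 0.01969+0.000j S between n1,n0
  Y(L2) = 0.000-0.0002730j S between n3,n1
  Y(R9) = 0.001629+0.000j S between n3,n4
  Y(R10) = 0.7937+0.000j S between n0,n5
  V1: constraint V(n3)−V(n1) = 31.5
Assemble and solve the 6×6 MNA system:
  V(n1)=-25.70-3.484j  V(n2)=-13.20-3.293j  V(n3)=5.802-3.484j  V(n4)=0.2435-1.592j  V(n5)=2.770-0.6275j
  i(V1)=-3.321-2.326j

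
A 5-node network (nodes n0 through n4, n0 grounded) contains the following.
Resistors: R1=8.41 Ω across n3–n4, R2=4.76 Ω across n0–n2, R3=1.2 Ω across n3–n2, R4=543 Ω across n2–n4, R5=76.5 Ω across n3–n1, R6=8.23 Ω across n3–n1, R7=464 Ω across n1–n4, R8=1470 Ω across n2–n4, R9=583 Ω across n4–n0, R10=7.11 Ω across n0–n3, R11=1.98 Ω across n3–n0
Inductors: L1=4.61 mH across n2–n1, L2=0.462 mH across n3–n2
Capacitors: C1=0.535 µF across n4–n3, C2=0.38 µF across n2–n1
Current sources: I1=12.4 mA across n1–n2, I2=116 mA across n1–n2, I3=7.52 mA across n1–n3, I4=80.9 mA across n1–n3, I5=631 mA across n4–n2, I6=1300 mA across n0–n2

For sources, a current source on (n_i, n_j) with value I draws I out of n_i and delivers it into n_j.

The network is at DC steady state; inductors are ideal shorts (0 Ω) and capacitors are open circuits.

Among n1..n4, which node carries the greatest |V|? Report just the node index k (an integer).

4

Apply KCL at each of the 4 non-ground nodes and solve the resulting linear system.
Node n1: branches {L1, I1, I2, R5, I3, I4, R6, R7, C2} → V_1 = 1.526
Node n2: branches {L1, R2, R3, I1, I2, R4, R8, C2, I5, L2, I6} → V_2 = 1.526
Node n3: branches {R1, R3, C1, R5, I3, I4, R6, R10, R11, L2} → V_3 = 1.526
Node n4: branches {R1, C1, R4, R7, R8, R9, I5} → V_4 = -3.531
Source currents: i(L1)=0.2277, i(L2)=-1.498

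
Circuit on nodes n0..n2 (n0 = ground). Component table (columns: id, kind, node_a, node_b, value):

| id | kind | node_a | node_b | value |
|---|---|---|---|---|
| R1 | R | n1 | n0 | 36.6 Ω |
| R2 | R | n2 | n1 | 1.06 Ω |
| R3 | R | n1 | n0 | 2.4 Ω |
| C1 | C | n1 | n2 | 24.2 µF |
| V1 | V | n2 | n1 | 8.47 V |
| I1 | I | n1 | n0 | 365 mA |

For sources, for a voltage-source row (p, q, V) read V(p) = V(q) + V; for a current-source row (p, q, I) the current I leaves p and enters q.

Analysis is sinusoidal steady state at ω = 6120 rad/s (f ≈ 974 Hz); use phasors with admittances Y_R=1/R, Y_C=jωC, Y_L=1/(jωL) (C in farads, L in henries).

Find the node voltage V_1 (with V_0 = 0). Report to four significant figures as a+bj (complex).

-0.8221+0.000j V

MNA unknowns: 2 node voltages V₁..V_2 plus 1 source current (V1)
R1: Y=0.02732+0.000j on G[1,0]
R2: Y=0.9434+0.000j on G[2,1]
R3: Y=0.4167+0.000j on G[1,0]
C1: Y=0.000+0.1481j on G[1,2]
V1: row V2−V1=8.47, i_V1 at 2,1
I1: z[1]−=0.365, z[0]+=0.365
solve → V1=-0.8221+0.000j, V2=7.648+0.000j
aux → i_V1=-7.991-1.254j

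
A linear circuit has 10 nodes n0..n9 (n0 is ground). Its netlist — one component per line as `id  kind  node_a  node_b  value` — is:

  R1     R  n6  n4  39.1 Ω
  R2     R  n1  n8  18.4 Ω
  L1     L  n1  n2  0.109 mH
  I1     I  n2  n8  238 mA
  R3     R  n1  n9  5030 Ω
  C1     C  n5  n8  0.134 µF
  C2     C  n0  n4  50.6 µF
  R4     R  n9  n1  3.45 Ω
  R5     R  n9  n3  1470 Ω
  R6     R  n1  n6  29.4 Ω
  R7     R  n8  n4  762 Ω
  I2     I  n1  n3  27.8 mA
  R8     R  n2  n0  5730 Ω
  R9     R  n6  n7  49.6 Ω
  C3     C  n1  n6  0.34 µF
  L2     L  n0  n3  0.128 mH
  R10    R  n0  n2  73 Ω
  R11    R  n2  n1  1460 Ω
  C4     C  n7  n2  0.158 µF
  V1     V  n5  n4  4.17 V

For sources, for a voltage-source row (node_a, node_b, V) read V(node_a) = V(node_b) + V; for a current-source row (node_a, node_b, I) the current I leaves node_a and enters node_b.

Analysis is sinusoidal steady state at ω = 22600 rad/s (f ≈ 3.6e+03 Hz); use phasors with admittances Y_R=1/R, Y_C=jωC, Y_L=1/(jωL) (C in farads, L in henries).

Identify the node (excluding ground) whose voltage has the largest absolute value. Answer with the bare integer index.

Element admittances at ω=22600 rad/s:
  Y(R1) = 0.02558+0.000j S between n6,n4
  Y(R2) = 0.05435+0.000j S between n1,n8
  Y(L1) = 0.000-0.4059j S between n1,n2
  I1: injects 0.238 A into n8 (from n2)
  Y(R3) = 0.0001988+0.000j S between n1,n9
  Y(C1) = 0.000+0.003028j S between n5,n8
  Y(C2) = 0.000+1.144j S between n0,n4
  Y(R4) = 0.2899+0.000j S between n9,n1
  Y(R5) = 0.0006803+0.000j S between n9,n3
  Y(R6) = 0.03401+0.000j S between n1,n6
  Y(R7) = 0.001312+0.000j S between n8,n4
  I2: injects 0.0278 A into n3 (from n1)
  Y(R8) = 0.0001745+0.000j S between n2,n0
  Y(R9) = 0.02016+0.000j S between n6,n7
  Y(C3) = 0.000+0.007684j S between n1,n6
  Y(L2) = 0.000-0.3457j S between n0,n3
  Y(R10) = 0.01370+0.000j S between n0,n2
  Y(R11) = 0.0006849+0.000j S between n2,n1
  Y(C4) = 0.000+0.003571j S between n7,n2
  V1: constraint V(n5)−V(n4) = 4.17
Assemble and solve the 10×10 MNA system:
  V(n1)=-1.033+0.4145j  V(n2)=-1.043-0.1380j  V(n3)=-0.0006599+0.07839j  V(n4)=0.001475+0.01105j  V(n5)=4.171+0.01105j  V(n6)=-0.6091+0.1585j  V(n7)=-0.5714+0.07505j  V(n8)=3.292+0.4529j  V(n9)=-1.030+0.4137j
  i(V1)=-0.001338-0.002665j

5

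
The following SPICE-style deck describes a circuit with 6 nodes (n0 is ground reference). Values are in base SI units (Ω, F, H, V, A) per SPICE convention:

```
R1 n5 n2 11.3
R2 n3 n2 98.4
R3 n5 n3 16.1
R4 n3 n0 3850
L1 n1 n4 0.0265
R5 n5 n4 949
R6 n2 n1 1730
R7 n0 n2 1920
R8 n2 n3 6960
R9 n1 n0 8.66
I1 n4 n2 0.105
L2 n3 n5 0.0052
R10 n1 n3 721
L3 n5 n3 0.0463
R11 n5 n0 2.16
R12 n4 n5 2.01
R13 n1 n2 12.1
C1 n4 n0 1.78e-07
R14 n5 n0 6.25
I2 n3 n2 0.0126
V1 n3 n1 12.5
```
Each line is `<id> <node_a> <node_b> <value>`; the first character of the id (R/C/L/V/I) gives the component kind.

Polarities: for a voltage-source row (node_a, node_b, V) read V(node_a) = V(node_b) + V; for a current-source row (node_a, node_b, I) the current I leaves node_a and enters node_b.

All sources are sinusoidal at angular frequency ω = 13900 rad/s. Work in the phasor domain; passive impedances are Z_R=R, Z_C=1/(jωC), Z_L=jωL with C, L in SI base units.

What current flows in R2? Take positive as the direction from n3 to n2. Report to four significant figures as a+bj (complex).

Element admittances at ω=13900 rad/s:
  Y(R1) = 0.08850+0.000j S between n5,n2
  Y(R2) = 0.01016+0.000j S between n3,n2
  Y(R3) = 0.06211+0.000j S between n5,n3
  Y(R4) = 0.0002597+0.000j S between n3,n0
  Y(L1) = 0.000-0.002715j S between n1,n4
  Y(R5) = 0.001054+0.000j S between n5,n4
  Y(R6) = 0.0005780+0.000j S between n2,n1
  Y(R7) = 0.0005208+0.000j S between n0,n2
  Y(R8) = 0.0001437+0.000j S between n2,n3
  Y(R9) = 0.1155+0.000j S between n1,n0
  I1: injects 0.105 A into n2 (from n4)
  Y(L2) = 0.000-0.01384j S between n3,n5
  Y(R10) = 0.001387+0.000j S between n1,n3
  Y(L3) = 0.000-0.001554j S between n5,n3
  Y(R11) = 0.4630+0.000j S between n5,n0
  Y(R12) = 0.4975+0.000j S between n4,n5
  Y(R13) = 0.08264+0.000j S between n1,n2
  Y(C1) = 0.000+0.002474j S between n4,n0
  Y(R14) = 0.1600+0.000j S between n5,n0
  I2: injects 0.0126 A into n2 (from n3)
  V1: constraint V(n3)−V(n1) = 12.5
Assemble and solve the 6×6 MNA system:
  V(n1)=-3.312+0.5001j  V(n2)=-0.05121+0.2103j  V(n3)=9.188+0.5001j  V(n4)=0.4019-0.07646j  V(n5)=0.6098-0.09469j
  i(V1)=-0.6695+0.09195j

0.09390+0.002945j A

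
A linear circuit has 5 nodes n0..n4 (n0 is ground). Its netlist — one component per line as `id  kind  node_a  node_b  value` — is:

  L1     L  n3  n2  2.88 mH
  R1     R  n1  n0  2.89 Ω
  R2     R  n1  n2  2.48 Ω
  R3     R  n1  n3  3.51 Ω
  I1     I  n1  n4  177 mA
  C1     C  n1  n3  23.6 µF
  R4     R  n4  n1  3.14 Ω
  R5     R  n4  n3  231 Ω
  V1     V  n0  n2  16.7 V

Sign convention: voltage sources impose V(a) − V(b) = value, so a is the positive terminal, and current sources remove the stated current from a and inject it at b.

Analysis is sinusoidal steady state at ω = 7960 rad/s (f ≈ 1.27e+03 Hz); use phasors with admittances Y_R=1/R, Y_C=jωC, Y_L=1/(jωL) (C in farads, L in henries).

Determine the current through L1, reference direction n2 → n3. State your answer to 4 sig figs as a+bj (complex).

-0.06171+0.3507j A

Element admittances at ω=7960 rad/s:
  Y(L1) = 0.000-0.04362j S between n3,n2
  Y(R1) = 0.3460+0.000j S between n1,n0
  Y(R2) = 0.4032+0.000j S between n1,n2
  Y(R3) = 0.2849+0.000j S between n1,n3
  I1: injects 0.177 A into n4 (from n1)
  Y(C1) = 0.000+0.1879j S between n1,n3
  Y(R4) = 0.3185+0.000j S between n4,n1
  Y(R5) = 0.004329+0.000j S between n4,n3
  V1: constraint V(n0)−V(n2) = 16.7
Assemble and solve the 5×5 MNA system:
  V(n1)=-9.070+0.4681j  V(n2)=-16.70+0.000j  V(n3)=-8.660+1.415j  V(n4)=-8.516+0.4808j
  i(V1)=-3.138+0.1620j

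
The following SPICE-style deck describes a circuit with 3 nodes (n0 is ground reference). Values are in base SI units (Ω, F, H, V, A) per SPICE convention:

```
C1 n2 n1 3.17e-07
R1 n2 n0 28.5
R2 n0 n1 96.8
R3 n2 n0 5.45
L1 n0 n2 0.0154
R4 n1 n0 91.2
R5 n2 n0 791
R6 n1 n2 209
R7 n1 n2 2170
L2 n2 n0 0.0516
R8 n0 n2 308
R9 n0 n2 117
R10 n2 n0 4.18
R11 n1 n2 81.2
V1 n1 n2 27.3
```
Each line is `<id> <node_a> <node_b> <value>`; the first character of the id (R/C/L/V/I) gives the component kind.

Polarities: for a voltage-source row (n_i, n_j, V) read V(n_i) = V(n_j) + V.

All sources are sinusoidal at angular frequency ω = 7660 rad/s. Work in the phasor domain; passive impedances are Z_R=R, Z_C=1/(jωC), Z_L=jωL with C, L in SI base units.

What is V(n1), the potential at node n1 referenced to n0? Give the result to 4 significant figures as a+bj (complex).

Apply KCL at each of the 2 non-ground nodes and solve the resulting linear system.
Node n1: branches {C1, R2, R4, R6, R7, R11, V1} → V_1 = 26.12-0.02641j
Node n2: branches {C1, R1, R3, L1, R5, R6, R7, L2, R8, R9, R10, R11, V1} → V_2 = -1.181-0.02641j
Source currents: i(V1)=-1.036-0.06573j

26.12-0.02641j V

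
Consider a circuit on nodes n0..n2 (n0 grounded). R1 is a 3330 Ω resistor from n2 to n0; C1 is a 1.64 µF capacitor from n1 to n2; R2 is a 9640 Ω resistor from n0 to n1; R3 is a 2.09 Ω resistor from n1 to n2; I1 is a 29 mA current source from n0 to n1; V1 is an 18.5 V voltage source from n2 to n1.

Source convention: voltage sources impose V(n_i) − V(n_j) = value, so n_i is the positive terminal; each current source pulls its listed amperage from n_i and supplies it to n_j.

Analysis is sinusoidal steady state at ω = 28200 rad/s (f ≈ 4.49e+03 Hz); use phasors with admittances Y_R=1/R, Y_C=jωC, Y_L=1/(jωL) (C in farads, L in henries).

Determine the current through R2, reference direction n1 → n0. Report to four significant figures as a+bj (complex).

0.006019+0.000j A

MNA unknowns: 2 node voltages V₁..V_2 plus 1 source current (V1)
R1: Y=0.0003003+0.000j on G[2,0]
C1: Y=0.000+0.04625j on G[1,2]
R2: Y=0.0001037+0.000j on G[0,1]
R3: Y=0.4785+0.000j on G[1,2]
I1: z[0]−=0.029, z[1]+=0.029
V1: row V2−V1=18.5, i_V1 at 2,1
solve → V1=58.03+0.000j, V2=76.53+0.000j
aux → i_V1=-8.875-0.8556j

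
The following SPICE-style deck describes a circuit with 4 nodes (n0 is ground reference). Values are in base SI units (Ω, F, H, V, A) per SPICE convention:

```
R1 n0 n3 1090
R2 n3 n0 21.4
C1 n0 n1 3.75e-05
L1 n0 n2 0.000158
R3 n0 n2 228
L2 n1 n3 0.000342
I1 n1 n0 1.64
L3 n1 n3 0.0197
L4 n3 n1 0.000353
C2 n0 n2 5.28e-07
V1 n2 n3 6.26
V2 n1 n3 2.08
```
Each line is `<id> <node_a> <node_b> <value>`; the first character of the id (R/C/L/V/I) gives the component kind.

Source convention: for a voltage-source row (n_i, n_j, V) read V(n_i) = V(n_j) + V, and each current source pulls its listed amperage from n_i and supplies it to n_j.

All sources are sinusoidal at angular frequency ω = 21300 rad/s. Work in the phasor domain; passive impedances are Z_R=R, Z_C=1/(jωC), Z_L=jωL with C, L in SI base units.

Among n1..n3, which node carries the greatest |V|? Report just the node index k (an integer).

2

Element admittances at ω=21300 rad/s:
  Y(R1) = 0.0009174+0.000j S between n0,n3
  Y(R2) = 0.04673+0.000j S between n3,n0
  Y(C1) = 0.000+0.7987j S between n0,n1
  Y(L1) = 0.000-0.2971j S between n0,n2
  Y(R3) = 0.004386+0.000j S between n0,n2
  Y(L2) = 0.000-0.1373j S between n1,n3
  I1: injects 1.64 A into n0 (from n1)
  Y(L3) = 0.000-0.002383j S between n1,n3
  Y(L4) = 0.000-0.1330j S between n3,n1
  Y(C2) = 0.000+0.01125j S between n0,n2
  V1: constraint V(n2)−V(n3) = 6.26
  V2: constraint V(n1)−V(n3) = 2.08
Assemble and solve the 5×5 MNA system:
  V(n1)=2.001+3.243j  V(n2)=6.181+3.243j  V(n3)=-0.07888+3.243j
  i(V1)=-0.9544+1.753j  i(V2)=0.9506-1.031j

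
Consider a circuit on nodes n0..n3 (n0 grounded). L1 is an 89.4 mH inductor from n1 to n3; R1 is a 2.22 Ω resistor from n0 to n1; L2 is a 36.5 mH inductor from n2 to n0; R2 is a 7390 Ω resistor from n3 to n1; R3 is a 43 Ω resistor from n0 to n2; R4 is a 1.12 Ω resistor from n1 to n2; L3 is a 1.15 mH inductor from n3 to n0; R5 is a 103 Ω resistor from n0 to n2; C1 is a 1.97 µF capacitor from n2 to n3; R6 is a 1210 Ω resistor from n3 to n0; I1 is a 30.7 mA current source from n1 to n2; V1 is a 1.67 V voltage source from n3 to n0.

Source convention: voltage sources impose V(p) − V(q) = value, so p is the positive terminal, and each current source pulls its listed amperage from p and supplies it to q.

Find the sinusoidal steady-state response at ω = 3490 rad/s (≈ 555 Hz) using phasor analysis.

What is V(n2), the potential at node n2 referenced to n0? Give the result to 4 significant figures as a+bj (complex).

0.03128+0.02392j V

Apply KCL at each of the 3 non-ground nodes and solve the resulting linear system.
Node n1: branches {L1, R1, R2, R4, I1} → V_1 = -0.001923+0.01191j
Node n2: branches {L2, R3, R4, R5, C1, I1} → V_2 = 0.03128+0.02392j
Node n3: branches {L1, R2, L3, C1, R6, V1} → V_3 = 1.670+0.000j
Source currents: i(V1)=-0.001733+0.4102j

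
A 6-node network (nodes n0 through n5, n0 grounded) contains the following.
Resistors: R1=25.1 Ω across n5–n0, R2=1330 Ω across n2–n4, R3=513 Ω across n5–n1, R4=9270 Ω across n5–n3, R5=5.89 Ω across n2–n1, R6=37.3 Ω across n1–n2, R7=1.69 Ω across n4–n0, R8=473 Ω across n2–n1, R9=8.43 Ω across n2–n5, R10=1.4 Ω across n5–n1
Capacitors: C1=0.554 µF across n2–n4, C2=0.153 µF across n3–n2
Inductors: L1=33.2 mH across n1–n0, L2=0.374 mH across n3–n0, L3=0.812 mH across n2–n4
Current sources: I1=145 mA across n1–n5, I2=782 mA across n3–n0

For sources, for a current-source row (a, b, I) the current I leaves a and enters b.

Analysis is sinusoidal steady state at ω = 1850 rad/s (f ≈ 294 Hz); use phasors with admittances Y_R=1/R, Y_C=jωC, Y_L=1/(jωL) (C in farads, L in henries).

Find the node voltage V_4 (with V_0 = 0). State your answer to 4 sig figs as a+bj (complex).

-0.005987-0.001736j V

Element admittances at ω=1850 rad/s:
  Y(R1) = 0.03984+0.000j S between n5,n0
  Y(C1) = 0.000+0.001025j S between n2,n4
  Y(R2) = 0.0007519+0.000j S between n2,n4
  Y(L1) = 0.000-0.01628j S between n1,n0
  Y(R3) = 0.001949+0.000j S between n5,n1
  Y(R4) = 0.0001079+0.000j S between n5,n3
  Y(R5) = 0.1698+0.000j S between n2,n1
  Y(R6) = 0.02681+0.000j S between n1,n2
  I1: injects 0.145 A into n5 (from n1)
  Y(R7) = 0.5917+0.000j S between n4,n0
  Y(L2) = 0.000-1.445j S between n3,n0
  Y(L3) = 0.000-0.6657j S between n2,n4
  Y(R8) = 0.002114+0.000j S between n2,n1
  Y(R9) = 0.1186+0.000j S between n2,n5
  Y(C2) = 0.000+0.0002831j S between n3,n2
  Y(R10) = 0.7143+0.000j S between n5,n1
  I2: injects 0.782 A into n0 (from n3)
Assemble and solve the 5×5 MNA system:
  V(n1)=-0.08348-0.01065j  V(n2)=-0.004448-0.007067j  V(n3)=-3.880e-05-0.5412j  V(n4)=-0.005987-0.001736j  V(n5)=0.09680-0.009742j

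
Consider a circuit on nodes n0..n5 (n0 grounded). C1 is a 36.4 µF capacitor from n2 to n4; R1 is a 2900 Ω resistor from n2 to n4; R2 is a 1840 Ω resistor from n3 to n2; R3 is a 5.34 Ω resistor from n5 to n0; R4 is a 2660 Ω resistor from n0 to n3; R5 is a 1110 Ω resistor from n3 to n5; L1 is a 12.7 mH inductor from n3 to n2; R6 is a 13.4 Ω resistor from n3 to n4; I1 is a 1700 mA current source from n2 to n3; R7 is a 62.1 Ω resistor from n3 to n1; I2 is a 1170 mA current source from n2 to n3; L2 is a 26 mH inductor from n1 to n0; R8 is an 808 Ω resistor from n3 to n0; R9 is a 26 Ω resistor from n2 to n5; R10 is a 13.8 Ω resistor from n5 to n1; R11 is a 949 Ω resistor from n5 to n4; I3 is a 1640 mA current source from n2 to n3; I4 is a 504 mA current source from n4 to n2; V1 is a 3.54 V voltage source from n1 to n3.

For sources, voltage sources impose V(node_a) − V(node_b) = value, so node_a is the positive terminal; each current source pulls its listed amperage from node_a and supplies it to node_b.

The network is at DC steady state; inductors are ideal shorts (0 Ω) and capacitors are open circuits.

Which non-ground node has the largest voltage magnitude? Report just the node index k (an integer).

Apply KCL at each of the 5 non-ground nodes and solve the resulting linear system.
Node n1: branches {R7, L2, R10, V1} → V_1 = 0.000
Node n2: branches {C1, R1, R2, L1, I1, I2, R9, I3, I4} → V_2 = -3.540
Node n3: branches {R2, R4, R5, L1, R6, I1, R7, I2, R8, I3, V1} → V_3 = -3.540
Node n4: branches {C1, R1, R6, R11, I4} → V_4 = -10.13
Node n5: branches {R3, R5, R9, R10, R11} → V_5 = -0.4998
Source currents: i(L1)=3.891, i(L2)=0.09931, i(V1)=-0.1925

4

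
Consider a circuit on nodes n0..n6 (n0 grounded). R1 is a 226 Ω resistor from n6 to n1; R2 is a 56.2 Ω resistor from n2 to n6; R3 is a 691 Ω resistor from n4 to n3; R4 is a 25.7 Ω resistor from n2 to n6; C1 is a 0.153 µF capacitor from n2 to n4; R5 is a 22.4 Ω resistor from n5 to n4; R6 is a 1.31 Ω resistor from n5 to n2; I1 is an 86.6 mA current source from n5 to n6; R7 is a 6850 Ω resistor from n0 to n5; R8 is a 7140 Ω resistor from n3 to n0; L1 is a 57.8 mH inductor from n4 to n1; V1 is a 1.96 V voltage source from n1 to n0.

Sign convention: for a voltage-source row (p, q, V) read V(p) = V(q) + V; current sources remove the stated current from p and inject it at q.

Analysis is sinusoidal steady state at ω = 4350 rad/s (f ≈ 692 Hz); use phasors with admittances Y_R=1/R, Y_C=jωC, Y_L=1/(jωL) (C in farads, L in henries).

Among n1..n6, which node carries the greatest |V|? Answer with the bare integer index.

6

Apply KCL at each of the 6 non-ground nodes and solve the resulting linear system.
Node n1: branches {R1, L1, V1} → V_1 = 1.960+0.000j
Node n2: branches {R2, R4, C1, R6} → V_2 = 1.165-0.7557j
Node n3: branches {R3, R8} → V_3 = 1.026-0.7577j
Node n4: branches {R3, C1, R5, L1} → V_4 = 1.126-0.8310j
Node n5: branches {R5, R6, I1, R7} → V_5 = 1.056-0.7597j
Node n6: branches {R1, R2, R4, I1} → V_6 = 2.640-0.7010j
Source currents: i(V1)=-0.0002979+0.0002170j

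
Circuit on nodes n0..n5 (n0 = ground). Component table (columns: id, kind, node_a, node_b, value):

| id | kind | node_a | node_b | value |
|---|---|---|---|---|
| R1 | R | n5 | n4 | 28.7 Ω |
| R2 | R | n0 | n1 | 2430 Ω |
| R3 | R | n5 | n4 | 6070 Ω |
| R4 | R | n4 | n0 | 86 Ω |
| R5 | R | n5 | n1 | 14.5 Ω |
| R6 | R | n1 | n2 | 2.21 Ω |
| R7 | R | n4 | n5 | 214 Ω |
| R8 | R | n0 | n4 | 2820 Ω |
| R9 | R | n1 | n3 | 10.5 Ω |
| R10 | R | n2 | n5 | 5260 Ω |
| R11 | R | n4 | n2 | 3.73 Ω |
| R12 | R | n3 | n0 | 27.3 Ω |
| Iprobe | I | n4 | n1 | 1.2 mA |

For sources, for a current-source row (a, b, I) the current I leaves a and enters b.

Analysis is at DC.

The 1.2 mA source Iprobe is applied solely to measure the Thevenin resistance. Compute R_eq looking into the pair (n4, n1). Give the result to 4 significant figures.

R_eq = 4.955 Ω

Apply KCL at each of the 5 non-ground nodes and solve the resulting linear system.
Node n1: branches {R2, R5, R6, R9, Iprobe} → V_1 = 0.001834
Node n2: branches {R6, R10, R11} → V_2 = -0.0003782
Node n3: branches {R9, R12} → V_3 = 0.001324
Node n4: branches {R1, R3, R4, R7, R8, R11, Iprobe} → V_4 = -0.004112
Node n5: branches {R1, R3, R5, R7, R10} → V_5 = -0.0003377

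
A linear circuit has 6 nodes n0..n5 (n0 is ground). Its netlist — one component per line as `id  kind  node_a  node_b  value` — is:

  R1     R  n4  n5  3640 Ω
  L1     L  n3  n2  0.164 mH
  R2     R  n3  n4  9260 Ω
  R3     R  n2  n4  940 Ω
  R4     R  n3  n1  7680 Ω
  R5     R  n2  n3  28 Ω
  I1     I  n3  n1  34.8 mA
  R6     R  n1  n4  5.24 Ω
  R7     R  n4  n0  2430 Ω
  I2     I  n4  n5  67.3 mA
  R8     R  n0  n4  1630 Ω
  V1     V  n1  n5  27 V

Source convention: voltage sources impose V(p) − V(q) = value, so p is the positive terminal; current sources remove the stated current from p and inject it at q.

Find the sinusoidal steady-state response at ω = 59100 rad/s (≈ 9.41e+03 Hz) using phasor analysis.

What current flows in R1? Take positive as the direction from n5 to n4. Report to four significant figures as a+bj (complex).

-0.007265-3.749e-08j A

Apply KCL at each of the 5 non-ground nodes and solve the resulting linear system.
Node n1: branches {R4, I1, R6, V1} → V_1 = 0.5544-0.0001365j
Node n2: branches {L1, R3, R5} → V_2 = -26.66+0.04486j
Node n3: branches {L1, R2, R4, R5, I1} → V_3 = -26.74-0.2004j
Node n4: branches {R1, R2, R3, R6, R7, I2, R8} → V_4 = 0.000+0.000j
Node n5: branches {R1, I2, V1} → V_5 = -26.45-0.0001365j
Source currents: i(V1)=-0.07457-3.749e-08j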